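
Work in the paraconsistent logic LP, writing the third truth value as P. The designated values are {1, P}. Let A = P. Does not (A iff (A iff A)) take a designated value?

A iff A = P iff P = P
A iff (A iff A) = P iff P = P
not (A iff (A iff A)) = not P = P
P ∈ {1, P}.

Yes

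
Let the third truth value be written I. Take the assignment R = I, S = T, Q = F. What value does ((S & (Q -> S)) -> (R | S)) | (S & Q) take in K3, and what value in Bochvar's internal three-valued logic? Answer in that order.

In K3: Q -> S = F -> T = T
S & (Q -> S) = T & T = T
R | S = I | T = T
(S & (Q -> S)) -> (R | S) = T -> T = T
S & Q = T & F = F
((S & (Q -> S)) -> (R | S)) | (S & Q) = T | F = T
In Bochvar's internal three-valued logic: Q -> S = F -> T = T
S & (Q -> S) = T & T = T
R | S = I | T = I
(S & (Q -> S)) -> (R | S) = T -> I = I  [any arg is the third value ⇒ result is the third value]
S & Q = T & F = F
((S & (Q -> S)) -> (R | S)) | (S & Q) = I | F = I
They differ because K3 and Bochvar's internal three-valued logic treat I differently under the binary connectives.

T; I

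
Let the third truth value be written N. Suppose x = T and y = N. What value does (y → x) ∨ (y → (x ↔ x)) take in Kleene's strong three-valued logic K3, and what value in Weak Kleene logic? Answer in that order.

T; N

In Kleene's strong three-valued logic K3: y → x = N → T = T  [¬N ∨ T]
x ↔ x = T ↔ T = T
y → (x ↔ x) = N → T = T
(y → x) ∨ (y → (x ↔ x)) = T ∨ T = T
In Weak Kleene logic: y → x = N → T = N  [any arg is the third value ⇒ result is the third value]
x ↔ x = T ↔ T = T
y → (x ↔ x) = N → T = N
(y → x) ∨ (y → (x ↔ x)) = N ∨ N = N
They differ because Kleene's strong three-valued logic K3 and Weak Kleene logic treat N differently under the binary connectives.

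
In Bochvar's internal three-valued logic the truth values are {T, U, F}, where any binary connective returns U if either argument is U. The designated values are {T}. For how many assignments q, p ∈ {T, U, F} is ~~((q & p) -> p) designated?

Designated under: (q=T, p=T); (q=T, p=F); (q=F, p=T); (q=F, p=F).

4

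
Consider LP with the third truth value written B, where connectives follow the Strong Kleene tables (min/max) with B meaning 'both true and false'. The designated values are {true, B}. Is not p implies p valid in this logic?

Countermodel: p=false gives false, which is not designated.

No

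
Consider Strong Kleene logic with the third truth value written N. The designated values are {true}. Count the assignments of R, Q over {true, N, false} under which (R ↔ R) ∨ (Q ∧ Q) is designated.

Of the 9 assignments, 7 give a value in {true}.

7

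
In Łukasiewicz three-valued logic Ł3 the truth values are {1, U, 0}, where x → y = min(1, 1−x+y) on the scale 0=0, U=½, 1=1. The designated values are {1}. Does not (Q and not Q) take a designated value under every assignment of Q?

No

Countermodel: Q=U gives U, which is not designated.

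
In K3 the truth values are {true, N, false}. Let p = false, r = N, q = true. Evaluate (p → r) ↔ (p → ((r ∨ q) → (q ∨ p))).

true

p → r = false → N = true  [¬false ∨ N]
r ∨ q = N ∨ true = true
q ∨ p = true ∨ false = true
(r ∨ q) → (q ∨ p) = true → true = true
p → ((r ∨ q) → (q ∨ p)) = false → true = true
(p → r) ↔ (p → ((r ∨ q) → (q ∨ p))) = true ↔ true = true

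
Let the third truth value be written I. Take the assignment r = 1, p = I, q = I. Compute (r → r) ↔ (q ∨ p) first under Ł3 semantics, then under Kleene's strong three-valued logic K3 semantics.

In Ł3: r → r = 1 → 1 = 1
q ∨ p = I ∨ I = I
(r → r) ↔ (q ∨ p) = 1 ↔ I = I
In Kleene's strong three-valued logic K3: r → r = 1 → 1 = 1
q ∨ p = I ∨ I = I
(r → r) ↔ (q ∨ p) = 1 ↔ I = I

I; I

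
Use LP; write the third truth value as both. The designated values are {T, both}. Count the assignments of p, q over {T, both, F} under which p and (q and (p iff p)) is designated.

4

Designated under: (p=T, q=T); (p=T, q=both); (p=both, q=T); (p=both, q=both).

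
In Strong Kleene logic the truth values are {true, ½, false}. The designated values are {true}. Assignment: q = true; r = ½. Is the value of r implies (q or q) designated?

Yes

q or q = true or true = true
r implies (q or q) = ½ implies true = true  [not ½ or true]
true ∈ {true}.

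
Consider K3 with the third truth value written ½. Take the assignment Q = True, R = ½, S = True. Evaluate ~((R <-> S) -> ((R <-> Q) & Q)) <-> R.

R <-> S = ½ <-> True = ½
R <-> Q = ½ <-> True = ½
(R <-> Q) & Q = ½ & True = ½
(R <-> S) -> ((R <-> Q) & Q) = ½ -> ½ = ½
~((R <-> S) -> ((R <-> Q) & Q)) = ~½ = ½
~((R <-> S) -> ((R <-> Q) & Q)) <-> R = ½ <-> ½ = ½

½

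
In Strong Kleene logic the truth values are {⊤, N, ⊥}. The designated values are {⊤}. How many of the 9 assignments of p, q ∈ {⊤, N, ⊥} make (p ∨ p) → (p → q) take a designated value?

Of the 9 assignments, 5 give a value in {⊤}.

5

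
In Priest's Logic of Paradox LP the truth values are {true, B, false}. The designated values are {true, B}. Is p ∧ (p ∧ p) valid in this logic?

No

Countermodel: p=false gives false, which is not designated.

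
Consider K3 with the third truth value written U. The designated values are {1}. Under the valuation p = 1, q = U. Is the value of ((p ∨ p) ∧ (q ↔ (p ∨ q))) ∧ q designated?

p ∨ p = 1 ∨ 1 = 1
p ∨ q = 1 ∨ U = 1
q ↔ (p ∨ q) = U ↔ 1 = U
(p ∨ p) ∧ (q ↔ (p ∨ q)) = 1 ∧ U = U
((p ∨ p) ∧ (q ↔ (p ∨ q))) ∧ q = U ∧ U = U
U ∉ {1}.

No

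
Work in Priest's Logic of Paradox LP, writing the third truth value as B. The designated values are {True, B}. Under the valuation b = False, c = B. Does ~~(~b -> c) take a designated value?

~b = ~False = True
~b -> c = True -> B = B  [~True | B]
~(~b -> c) = ~B = B
~~(~b -> c) = ~B = B
B ∈ {True, B}.

Yes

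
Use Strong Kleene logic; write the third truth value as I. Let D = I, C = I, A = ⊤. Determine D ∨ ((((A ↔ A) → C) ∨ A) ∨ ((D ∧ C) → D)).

A ↔ A = ⊤ ↔ ⊤ = ⊤
(A ↔ A) → C = ⊤ → I = I  [¬⊤ ∨ I]
((A ↔ A) → C) ∨ A = I ∨ ⊤ = ⊤
D ∧ C = I ∧ I = I
(D ∧ C) → D = I → I = I
(((A ↔ A) → C) ∨ A) ∨ ((D ∧ C) → D) = ⊤ ∨ I = ⊤
D ∨ ((((A ↔ A) → C) ∨ A) ∨ ((D ∧ C) → D)) = I ∨ ⊤ = ⊤

⊤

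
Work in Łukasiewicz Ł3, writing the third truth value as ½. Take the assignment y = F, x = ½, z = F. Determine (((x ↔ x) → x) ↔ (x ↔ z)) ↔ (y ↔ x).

x ↔ x = ½ ↔ ½ = T
(x ↔ x) → x = T → ½ = ½
x ↔ z = ½ ↔ F = ½
((x ↔ x) → x) ↔ (x ↔ z) = ½ ↔ ½ = T
y ↔ x = F ↔ ½ = ½
(((x ↔ x) → x) ↔ (x ↔ z)) ↔ (y ↔ x) = T ↔ ½ = ½

½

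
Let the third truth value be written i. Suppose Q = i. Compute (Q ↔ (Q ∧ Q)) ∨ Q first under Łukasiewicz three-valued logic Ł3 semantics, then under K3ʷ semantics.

⊤; i

In Łukasiewicz three-valued logic Ł3: Q ∧ Q = i ∧ i = i
Q ↔ (Q ∧ Q) = i ↔ i = ⊤
(Q ↔ (Q ∧ Q)) ∨ Q = ⊤ ∨ i = ⊤
In K3ʷ: Q ∧ Q = i ∧ i = i
Q ↔ (Q ∧ Q) = i ↔ i = i
(Q ↔ (Q ∧ Q)) ∨ Q = i ∨ i = i
They differ because Łukasiewicz three-valued logic Ł3 and K3ʷ treat i differently under the binary connectives.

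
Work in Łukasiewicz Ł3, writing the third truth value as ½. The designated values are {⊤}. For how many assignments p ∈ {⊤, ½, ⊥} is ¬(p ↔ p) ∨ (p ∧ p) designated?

p=⊤: ⊤ ✓
p=½: ½ ·
p=⊥: ⊥ ·

1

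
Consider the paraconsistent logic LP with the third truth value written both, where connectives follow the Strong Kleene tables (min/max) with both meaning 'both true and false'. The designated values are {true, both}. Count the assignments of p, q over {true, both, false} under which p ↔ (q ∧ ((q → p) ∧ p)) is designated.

8

Of the 9 assignments, 8 give a value in {true, both}.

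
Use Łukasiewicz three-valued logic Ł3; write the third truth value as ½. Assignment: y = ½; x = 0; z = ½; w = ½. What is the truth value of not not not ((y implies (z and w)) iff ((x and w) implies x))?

0

z and w = ½ and ½ = ½
y implies (z and w) = ½ implies ½ = 1  [min(1, 1−½+½)]
x and w = 0 and ½ = 0
(x and w) implies x = 0 implies 0 = 1
(y implies (z and w)) iff ((x and w) implies x) = 1 iff 1 = 1
not ((y implies (z and w)) iff ((x and w) implies x)) = not 1 = 0
not not ((y implies (z and w)) iff ((x and w) implies x)) = not 0 = 1
not not not ((y implies (z and w)) iff ((x and w) implies x)) = not 1 = 0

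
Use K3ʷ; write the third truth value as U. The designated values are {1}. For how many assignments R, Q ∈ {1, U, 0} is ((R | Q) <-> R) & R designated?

2

Designated under: (R=1, Q=1); (R=1, Q=0).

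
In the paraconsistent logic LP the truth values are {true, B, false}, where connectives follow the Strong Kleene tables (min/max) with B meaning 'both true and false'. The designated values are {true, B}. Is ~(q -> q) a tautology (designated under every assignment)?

Countermodel: q=true gives false, which is not designated.

No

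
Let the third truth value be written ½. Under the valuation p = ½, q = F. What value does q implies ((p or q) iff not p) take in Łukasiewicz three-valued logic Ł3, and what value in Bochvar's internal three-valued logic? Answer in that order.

In Łukasiewicz three-valued logic Ł3: p or q = ½ or F = ½
not p = not ½ = ½
(p or q) iff not p = ½ iff ½ = T  [1 − |½−½|]
q implies ((p or q) iff not p) = F implies T = T
In Bochvar's internal three-valued logic: p or q = ½ or F = ½
not p = not ½ = ½
(p or q) iff not p = ½ iff ½ = ½
q implies ((p or q) iff not p) = F implies ½ = ½
They differ because Łukasiewicz three-valued logic Ł3 and Bochvar's internal three-valued logic treat ½ differently under the binary connectives.

T; ½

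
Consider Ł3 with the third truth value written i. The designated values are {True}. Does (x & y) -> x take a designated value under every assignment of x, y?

Yes

Every assignment of x, y over {True, i, False} gives a value in {True}.
In particular, with x=i, y=i: (x & y) -> x = True.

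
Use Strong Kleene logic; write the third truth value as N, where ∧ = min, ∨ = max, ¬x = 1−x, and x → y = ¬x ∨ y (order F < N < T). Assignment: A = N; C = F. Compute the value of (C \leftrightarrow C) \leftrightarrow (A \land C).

C \leftrightarrow C = F \leftrightarrow F = T
A \land C = N \land F = F
(C \leftrightarrow C) \leftrightarrow (A \land C) = T \leftrightarrow F = F

F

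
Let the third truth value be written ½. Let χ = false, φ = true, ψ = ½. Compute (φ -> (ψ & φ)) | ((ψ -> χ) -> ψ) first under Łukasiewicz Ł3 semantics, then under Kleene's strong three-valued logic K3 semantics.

true; ½

In Łukasiewicz Ł3: ψ & φ = ½ & true = ½
φ -> (ψ & φ) = true -> ½ = ½
ψ -> χ = ½ -> false = ½
(ψ -> χ) -> ψ = ½ -> ½ = true
(φ -> (ψ & φ)) | ((ψ -> χ) -> ψ) = ½ | true = true
In Kleene's strong three-valued logic K3: ψ & φ = ½ & true = ½
φ -> (ψ & φ) = true -> ½ = ½
ψ -> χ = ½ -> false = ½
(ψ -> χ) -> ψ = ½ -> ½ = ½
(φ -> (ψ & φ)) | ((ψ -> χ) -> ψ) = ½ | ½ = ½
They differ because Łukasiewicz Ł3 and Kleene's strong three-valued logic K3 treat ½ differently under implication.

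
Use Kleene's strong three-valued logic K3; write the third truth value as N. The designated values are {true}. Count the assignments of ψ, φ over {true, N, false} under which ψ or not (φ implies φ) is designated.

3

Designated under: (ψ=true, φ=true); (ψ=true, φ=N); (ψ=true, φ=false).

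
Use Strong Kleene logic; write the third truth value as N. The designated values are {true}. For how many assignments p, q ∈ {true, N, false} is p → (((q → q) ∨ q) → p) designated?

Of the 9 assignments, 6 give a value in {true}.

6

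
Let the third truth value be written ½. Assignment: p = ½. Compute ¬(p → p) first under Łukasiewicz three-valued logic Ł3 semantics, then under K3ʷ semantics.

In Łukasiewicz three-valued logic Ł3: p → p = ½ → ½ = true  [min(1, 1−½+½)]
¬(p → p) = ¬true = false
In K3ʷ: p → p = ½ → ½ = ½  [any arg is the third value ⇒ result is the third value]
¬(p → p) = ¬½ = ½
They differ because Łukasiewicz three-valued logic Ł3 and K3ʷ treat ½ differently under the binary connectives.

false; ½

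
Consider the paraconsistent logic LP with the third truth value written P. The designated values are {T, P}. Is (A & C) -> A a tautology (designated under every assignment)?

Yes

Every assignment of A, C over {T, P, F} gives a value in {T, P}.
In particular, with A=P, C=P: (A & C) -> A = P.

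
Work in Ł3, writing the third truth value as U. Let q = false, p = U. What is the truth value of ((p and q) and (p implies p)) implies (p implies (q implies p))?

p and q = U and false = false
p implies p = U implies U = true  [min(1, 1−½+½)]
(p and q) and (p implies p) = false and true = false
q implies p = false implies U = true
p implies (q implies p) = U implies true = true
((p and q) and (p implies p)) implies (p implies (q implies p)) = false implies true = true

true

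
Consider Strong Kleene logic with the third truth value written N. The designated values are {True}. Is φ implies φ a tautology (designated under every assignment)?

No

Countermodel: φ=N gives N, which is not designated.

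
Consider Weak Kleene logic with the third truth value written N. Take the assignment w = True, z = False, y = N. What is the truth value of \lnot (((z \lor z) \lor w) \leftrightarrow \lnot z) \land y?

N

z \lor z = False \lor False = False
(z \lor z) \lor w = False \lor True = True
\lnot z = \lnot False = True
((z \lor z) \lor w) \leftrightarrow \lnot z = True \leftrightarrow True = True
\lnot (((z \lor z) \lor w) \leftrightarrow \lnot z) = \lnot True = False
\lnot (((z \lor z) \lor w) \leftrightarrow \lnot z) \land y = False \land N = N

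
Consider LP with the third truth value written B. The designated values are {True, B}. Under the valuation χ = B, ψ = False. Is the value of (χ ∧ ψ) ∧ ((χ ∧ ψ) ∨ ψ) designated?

χ ∧ ψ = B ∧ False = False
χ ∧ ψ = B ∧ False = False
(χ ∧ ψ) ∨ ψ = False ∨ False = False
(χ ∧ ψ) ∧ ((χ ∧ ψ) ∨ ψ) = False ∧ False = False
False ∉ {True, B}.

No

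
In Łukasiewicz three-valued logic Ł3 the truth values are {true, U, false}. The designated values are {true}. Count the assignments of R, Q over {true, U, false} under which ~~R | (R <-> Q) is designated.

Of the 9 assignments, 5 give a value in {true}.

5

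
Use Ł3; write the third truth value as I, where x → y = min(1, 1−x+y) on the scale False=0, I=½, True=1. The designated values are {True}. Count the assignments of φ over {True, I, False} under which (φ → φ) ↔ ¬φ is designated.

φ=True: False ·
φ=I: I ·
φ=False: True ✓

1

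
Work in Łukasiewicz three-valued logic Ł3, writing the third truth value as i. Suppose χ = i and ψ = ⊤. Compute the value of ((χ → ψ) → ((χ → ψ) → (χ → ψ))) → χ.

i

χ → ψ = i → ⊤ = ⊤  [min(1, 1−½+1)]
χ → ψ = i → ⊤ = ⊤
χ → ψ = i → ⊤ = ⊤
(χ → ψ) → (χ → ψ) = ⊤ → ⊤ = ⊤
(χ → ψ) → ((χ → ψ) → (χ → ψ)) = ⊤ → ⊤ = ⊤
((χ → ψ) → ((χ → ψ) → (χ → ψ))) → χ = ⊤ → i = i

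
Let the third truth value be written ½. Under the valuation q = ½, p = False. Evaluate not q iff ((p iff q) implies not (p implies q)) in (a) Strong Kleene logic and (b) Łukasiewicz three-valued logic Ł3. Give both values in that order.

½; True

In Strong Kleene logic: not q = not ½ = ½
p iff q = False iff ½ = ½
p implies q = False implies ½ = True
not (p implies q) = not True = False
(p iff q) implies not (p implies q) = ½ implies False = ½
not q iff ((p iff q) implies not (p implies q)) = ½ iff ½ = ½
In Łukasiewicz three-valued logic Ł3: not q = not ½ = ½
p iff q = False iff ½ = ½
p implies q = False implies ½ = True
not (p implies q) = not True = False
(p iff q) implies not (p implies q) = ½ implies False = ½
not q iff ((p iff q) implies not (p implies q)) = ½ iff ½ = True
They differ because Strong Kleene logic and Łukasiewicz three-valued logic Ł3 treat ½ differently under implication.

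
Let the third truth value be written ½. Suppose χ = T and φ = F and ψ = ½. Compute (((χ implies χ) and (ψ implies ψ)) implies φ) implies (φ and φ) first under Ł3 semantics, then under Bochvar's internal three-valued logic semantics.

T; ½

In Ł3: χ implies χ = T implies T = T
ψ implies ψ = ½ implies ½ = T  [min(1, 1−½+½)]
(χ implies χ) and (ψ implies ψ) = T and T = T
((χ implies χ) and (ψ implies ψ)) implies φ = T implies F = F
φ and φ = F and F = F
(((χ implies χ) and (ψ implies ψ)) implies φ) implies (φ and φ) = F implies F = T
In Bochvar's internal three-valued logic: χ implies χ = T implies T = T
ψ implies ψ = ½ implies ½ = ½  [any arg is the third value ⇒ result is the third value]
(χ implies χ) and (ψ implies ψ) = T and ½ = ½
((χ implies χ) and (ψ implies ψ)) implies φ = ½ implies F = ½
φ and φ = F and F = F
(((χ implies χ) and (ψ implies ψ)) implies φ) implies (φ and φ) = ½ implies F = ½
They differ because Ł3 and Bochvar's internal three-valued logic treat ½ differently under the binary connectives.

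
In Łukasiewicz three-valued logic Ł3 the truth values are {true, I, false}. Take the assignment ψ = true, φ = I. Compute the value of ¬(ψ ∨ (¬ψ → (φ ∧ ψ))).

false

¬ψ = ¬true = false
φ ∧ ψ = I ∧ true = I
¬ψ → (φ ∧ ψ) = false → I = true
ψ ∨ (¬ψ → (φ ∧ ψ)) = true ∨ true = true
¬(ψ ∨ (¬ψ → (φ ∧ ψ))) = ¬true = false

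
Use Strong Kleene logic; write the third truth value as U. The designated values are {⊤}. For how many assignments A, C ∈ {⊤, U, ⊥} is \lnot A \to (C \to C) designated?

Of the 9 assignments, 7 give a value in {⊤}.

7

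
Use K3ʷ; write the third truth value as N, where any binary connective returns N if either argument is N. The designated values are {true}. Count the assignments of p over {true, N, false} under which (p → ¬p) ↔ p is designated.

p=true: false ·
p=N: N ·
p=false: false ·

0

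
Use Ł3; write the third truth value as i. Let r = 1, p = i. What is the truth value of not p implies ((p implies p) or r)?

not p = not i = i
p implies p = i implies i = 1  [min(1, 1−½+½)]
(p implies p) or r = 1 or 1 = 1
not p implies ((p implies p) or r) = i implies 1 = 1

1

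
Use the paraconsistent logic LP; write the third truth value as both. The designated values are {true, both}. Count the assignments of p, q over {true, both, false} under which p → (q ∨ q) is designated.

Of the 9 assignments, 8 give a value in {true, both}.

8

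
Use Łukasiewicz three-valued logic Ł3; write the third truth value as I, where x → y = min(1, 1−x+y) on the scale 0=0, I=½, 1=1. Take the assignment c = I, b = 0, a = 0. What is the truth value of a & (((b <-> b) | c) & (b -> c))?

b <-> b = 0 <-> 0 = 1
(b <-> b) | c = 1 | I = 1
b -> c = 0 -> I = 1  [min(1, 1−0+½)]
((b <-> b) | c) & (b -> c) = 1 & 1 = 1
a & (((b <-> b) | c) & (b -> c)) = 0 & 1 = 0

0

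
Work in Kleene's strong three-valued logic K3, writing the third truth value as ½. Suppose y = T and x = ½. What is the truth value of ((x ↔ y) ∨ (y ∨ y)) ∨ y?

x ↔ y = ½ ↔ T = ½
y ∨ y = T ∨ T = T
(x ↔ y) ∨ (y ∨ y) = ½ ∨ T = T
((x ↔ y) ∨ (y ∨ y)) ∨ y = T ∨ T = T

T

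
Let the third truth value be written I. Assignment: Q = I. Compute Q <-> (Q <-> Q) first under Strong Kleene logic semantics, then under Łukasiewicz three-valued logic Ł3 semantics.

In Strong Kleene logic: Q <-> Q = I <-> I = I
Q <-> (Q <-> Q) = I <-> I = I
In Łukasiewicz three-valued logic Ł3: Q <-> Q = I <-> I = True  [1 − |½−½|]
Q <-> (Q <-> Q) = I <-> True = I

I; I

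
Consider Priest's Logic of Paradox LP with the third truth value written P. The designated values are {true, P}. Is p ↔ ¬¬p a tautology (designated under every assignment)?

Yes

Every assignment of p over {true, P, false} gives a value in {true, P}.
In particular, with p=P: p ↔ ¬¬p = P.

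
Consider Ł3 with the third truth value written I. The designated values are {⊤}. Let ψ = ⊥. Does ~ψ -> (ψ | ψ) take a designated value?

~ψ = ~⊥ = ⊤
ψ | ψ = ⊥ | ⊥ = ⊥
~ψ -> (ψ | ψ) = ⊤ -> ⊥ = ⊥
⊥ ∉ {⊤}.

No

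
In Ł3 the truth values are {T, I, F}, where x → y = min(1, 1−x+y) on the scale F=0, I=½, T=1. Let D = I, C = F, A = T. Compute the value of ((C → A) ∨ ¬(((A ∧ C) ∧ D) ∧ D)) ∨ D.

T

C → A = F → T = T
A ∧ C = T ∧ F = F
(A ∧ C) ∧ D = F ∧ I = F
((A ∧ C) ∧ D) ∧ D = F ∧ I = F
¬(((A ∧ C) ∧ D) ∧ D) = ¬F = T
(C → A) ∨ ¬(((A ∧ C) ∧ D) ∧ D) = T ∨ T = T
((C → A) ∨ ¬(((A ∧ C) ∧ D) ∧ D)) ∨ D = T ∨ I = T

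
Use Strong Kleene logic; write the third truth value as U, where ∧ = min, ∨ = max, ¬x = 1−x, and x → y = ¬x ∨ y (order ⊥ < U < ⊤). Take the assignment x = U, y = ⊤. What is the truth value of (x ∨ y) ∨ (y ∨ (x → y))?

⊤

x ∨ y = U ∨ ⊤ = ⊤
x → y = U → ⊤ = ⊤  [¬U ∨ ⊤]
y ∨ (x → y) = ⊤ ∨ ⊤ = ⊤
(x ∨ y) ∨ (y ∨ (x → y)) = ⊤ ∨ ⊤ = ⊤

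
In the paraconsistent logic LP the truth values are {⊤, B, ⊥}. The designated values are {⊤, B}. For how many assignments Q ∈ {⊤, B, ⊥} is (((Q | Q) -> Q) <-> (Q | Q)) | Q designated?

Q=⊤: ⊤ ✓
Q=B: B ✓
Q=⊥: ⊥ ·

2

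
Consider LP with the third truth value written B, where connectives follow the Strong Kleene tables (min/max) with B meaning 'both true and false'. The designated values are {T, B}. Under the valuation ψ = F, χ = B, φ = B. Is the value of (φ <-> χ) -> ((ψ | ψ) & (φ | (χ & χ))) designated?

Yes

φ <-> χ = B <-> B = B
ψ | ψ = F | F = F
χ & χ = B & B = B
φ | (χ & χ) = B | B = B
(ψ | ψ) & (φ | (χ & χ)) = F & B = F
(φ <-> χ) -> ((ψ | ψ) & (φ | (χ & χ))) = B -> F = B  [~B | F]
B ∈ {T, B}.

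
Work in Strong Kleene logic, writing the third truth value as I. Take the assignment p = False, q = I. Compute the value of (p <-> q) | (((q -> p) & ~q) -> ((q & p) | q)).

I

p <-> q = False <-> I = I
q -> p = I -> False = I
~q = ~I = I
(q -> p) & ~q = I & I = I
q & p = I & False = False
(q & p) | q = False | I = I
((q -> p) & ~q) -> ((q & p) | q) = I -> I = I
(p <-> q) | (((q -> p) & ~q) -> ((q & p) | q)) = I | I = I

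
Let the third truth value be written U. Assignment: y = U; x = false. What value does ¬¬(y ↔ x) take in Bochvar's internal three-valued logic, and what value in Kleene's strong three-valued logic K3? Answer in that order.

U; U

In Bochvar's internal three-valued logic: y ↔ x = U ↔ false = U
¬(y ↔ x) = ¬U = U
¬¬(y ↔ x) = ¬U = U
In Kleene's strong three-valued logic K3: y ↔ x = U ↔ false = U
¬(y ↔ x) = ¬U = U
¬¬(y ↔ x) = ¬U = U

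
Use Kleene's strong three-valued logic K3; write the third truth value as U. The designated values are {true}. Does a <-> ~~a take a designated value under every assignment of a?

Countermodel: a=U gives U, which is not designated.

No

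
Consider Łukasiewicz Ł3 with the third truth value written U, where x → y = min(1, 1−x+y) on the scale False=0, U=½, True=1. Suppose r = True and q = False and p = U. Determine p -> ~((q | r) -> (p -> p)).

q | r = False | True = True
p -> p = U -> U = True
(q | r) -> (p -> p) = True -> True = True
~((q | r) -> (p -> p)) = ~True = False
p -> ~((q | r) -> (p -> p)) = U -> False = U

U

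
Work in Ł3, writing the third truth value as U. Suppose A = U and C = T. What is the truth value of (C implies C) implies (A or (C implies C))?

C implies C = T implies T = T
C implies C = T implies T = T
A or (C implies C) = U or T = T
(C implies C) implies (A or (C implies C)) = T implies T = T

T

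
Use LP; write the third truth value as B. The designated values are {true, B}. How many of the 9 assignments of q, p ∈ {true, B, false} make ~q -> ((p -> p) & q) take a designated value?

Of the 9 assignments, 6 give a value in {true, B}.

6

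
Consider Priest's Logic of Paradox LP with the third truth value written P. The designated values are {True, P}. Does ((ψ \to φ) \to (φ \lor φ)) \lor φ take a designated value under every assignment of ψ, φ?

No

Countermodel: ψ=False, φ=False gives False, which is not designated.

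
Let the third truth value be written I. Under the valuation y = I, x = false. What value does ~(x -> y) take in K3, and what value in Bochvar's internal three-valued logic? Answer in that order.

false; I

In K3: x -> y = false -> I = true  [~false | I]
~(x -> y) = ~true = false
In Bochvar's internal three-valued logic: x -> y = false -> I = I
~(x -> y) = ~I = I
They differ because K3 and Bochvar's internal three-valued logic treat I differently under the binary connectives.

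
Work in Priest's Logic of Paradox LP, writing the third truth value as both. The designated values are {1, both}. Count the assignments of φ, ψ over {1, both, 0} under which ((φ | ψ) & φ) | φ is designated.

6

Of the 9 assignments, 6 give a value in {1, both}.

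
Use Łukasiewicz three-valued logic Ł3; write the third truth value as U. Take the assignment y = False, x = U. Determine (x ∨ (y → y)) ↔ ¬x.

U

y → y = False → False = True
x ∨ (y → y) = U ∨ True = True
¬x = ¬U = U
(x ∨ (y → y)) ↔ ¬x = True ↔ U = U  [1 − |1−½|]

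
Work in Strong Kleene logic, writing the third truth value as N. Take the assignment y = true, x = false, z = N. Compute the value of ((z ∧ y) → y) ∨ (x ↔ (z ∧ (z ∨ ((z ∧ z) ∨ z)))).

true

z ∧ y = N ∧ true = N
(z ∧ y) → y = N → true = true
z ∧ z = N ∧ N = N
(z ∧ z) ∨ z = N ∨ N = N
z ∨ ((z ∧ z) ∨ z) = N ∨ N = N
z ∧ (z ∨ ((z ∧ z) ∨ z)) = N ∧ N = N
x ↔ (z ∧ (z ∨ ((z ∧ z) ∨ z))) = false ↔ N = N
((z ∧ y) → y) ∨ (x ↔ (z ∧ (z ∨ ((z ∧ z) ∨ z)))) = true ∨ N = true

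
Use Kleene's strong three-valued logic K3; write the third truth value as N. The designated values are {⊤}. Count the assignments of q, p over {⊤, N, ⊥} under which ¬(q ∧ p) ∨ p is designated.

Of the 9 assignments, 7 give a value in {⊤}.

7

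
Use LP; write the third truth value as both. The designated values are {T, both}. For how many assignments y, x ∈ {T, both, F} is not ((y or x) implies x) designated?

5

Of the 9 assignments, 5 give a value in {T, both}.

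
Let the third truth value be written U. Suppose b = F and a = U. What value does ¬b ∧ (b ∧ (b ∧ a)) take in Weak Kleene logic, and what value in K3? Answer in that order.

In Weak Kleene logic: ¬b = ¬F = T
b ∧ a = F ∧ U = U
b ∧ (b ∧ a) = F ∧ U = U
¬b ∧ (b ∧ (b ∧ a)) = T ∧ U = U
In K3: ¬b = ¬F = T
b ∧ a = F ∧ U = F
b ∧ (b ∧ a) = F ∧ F = F
¬b ∧ (b ∧ (b ∧ a)) = T ∧ F = F
They differ because Weak Kleene logic and K3 treat U differently under the binary connectives.

U; F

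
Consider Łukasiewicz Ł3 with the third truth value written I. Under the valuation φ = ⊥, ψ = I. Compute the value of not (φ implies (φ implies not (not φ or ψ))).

not φ = not ⊥ = ⊤
not φ or ψ = ⊤ or I = ⊤
not (not φ or ψ) = not ⊤ = ⊥
φ implies not (not φ or ψ) = ⊥ implies ⊥ = ⊤
φ implies (φ implies not (not φ or ψ)) = ⊥ implies ⊤ = ⊤
not (φ implies (φ implies not (not φ or ψ))) = not ⊤ = ⊥

⊥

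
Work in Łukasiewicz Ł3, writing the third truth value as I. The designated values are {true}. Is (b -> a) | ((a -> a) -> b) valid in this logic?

No

Countermodel: b=I, a=false gives I, which is not designated.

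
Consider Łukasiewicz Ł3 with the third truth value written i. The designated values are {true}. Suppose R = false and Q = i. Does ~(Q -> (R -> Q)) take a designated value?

R -> Q = false -> i = true
Q -> (R -> Q) = i -> true = true
~(Q -> (R -> Q)) = ~true = false
false ∉ {true}.

No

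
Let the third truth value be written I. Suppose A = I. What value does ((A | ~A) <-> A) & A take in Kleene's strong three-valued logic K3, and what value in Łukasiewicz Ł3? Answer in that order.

In Kleene's strong three-valued logic K3: ~A = ~I = I
A | ~A = I | I = I
(A | ~A) <-> A = I <-> I = I
((A | ~A) <-> A) & A = I & I = I
In Łukasiewicz Ł3: ~A = ~I = I
A | ~A = I | I = I
(A | ~A) <-> A = I <-> I = ⊤  [1 − |½−½|]
((A | ~A) <-> A) & A = ⊤ & I = I

I; I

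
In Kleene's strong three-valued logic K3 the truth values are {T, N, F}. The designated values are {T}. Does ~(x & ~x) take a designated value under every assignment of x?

Countermodel: x=N gives N, which is not designated.

No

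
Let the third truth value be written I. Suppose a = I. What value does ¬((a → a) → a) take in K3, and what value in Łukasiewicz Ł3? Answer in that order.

I; I

In K3: a → a = I → I = I  [¬I ∨ I]
(a → a) → a = I → I = I
¬((a → a) → a) = ¬I = I
In Łukasiewicz Ł3: a → a = I → I = True  [min(1, 1−½+½)]
(a → a) → a = True → I = I
¬((a → a) → a) = ¬I = I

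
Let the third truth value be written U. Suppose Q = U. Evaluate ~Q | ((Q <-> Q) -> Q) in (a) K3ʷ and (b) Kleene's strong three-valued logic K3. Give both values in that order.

In K3ʷ: ~Q = ~U = U
Q <-> Q = U <-> U = U
(Q <-> Q) -> Q = U -> U = U  [any arg is the third value ⇒ result is the third value]
~Q | ((Q <-> Q) -> Q) = U | U = U
In Kleene's strong three-valued logic K3: ~Q = ~U = U
Q <-> Q = U <-> U = U
(Q <-> Q) -> Q = U -> U = U  [~U | U]
~Q | ((Q <-> Q) -> Q) = U | U = U

U; U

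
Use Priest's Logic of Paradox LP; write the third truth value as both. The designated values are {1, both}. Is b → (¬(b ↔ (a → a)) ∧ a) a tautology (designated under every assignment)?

Countermodel: b=1, a=1 gives 0, which is not designated.

No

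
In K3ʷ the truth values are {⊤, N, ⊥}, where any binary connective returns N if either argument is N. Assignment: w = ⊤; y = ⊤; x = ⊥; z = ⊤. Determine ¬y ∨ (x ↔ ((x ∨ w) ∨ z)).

⊥

¬y = ¬⊤ = ⊥
x ∨ w = ⊥ ∨ ⊤ = ⊤
(x ∨ w) ∨ z = ⊤ ∨ ⊤ = ⊤
x ↔ ((x ∨ w) ∨ z) = ⊥ ↔ ⊤ = ⊥
¬y ∨ (x ↔ ((x ∨ w) ∨ z)) = ⊥ ∨ ⊥ = ⊥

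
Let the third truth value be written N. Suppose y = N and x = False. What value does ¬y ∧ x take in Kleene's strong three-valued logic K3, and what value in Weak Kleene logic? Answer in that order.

In Kleene's strong three-valued logic K3: ¬y = ¬N = N
¬y ∧ x = N ∧ False = False
In Weak Kleene logic: ¬y = ¬N = N
¬y ∧ x = N ∧ False = N
They differ because Kleene's strong three-valued logic K3 and Weak Kleene logic treat N differently under the binary connectives.

False; N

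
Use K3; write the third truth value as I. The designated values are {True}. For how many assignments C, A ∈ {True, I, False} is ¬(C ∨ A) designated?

1

Designated under: (C=False, A=False).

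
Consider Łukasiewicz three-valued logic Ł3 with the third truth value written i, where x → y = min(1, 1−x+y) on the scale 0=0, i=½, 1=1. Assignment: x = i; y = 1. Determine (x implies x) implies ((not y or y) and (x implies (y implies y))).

1

x implies x = i implies i = 1  [min(1, 1−½+½)]
not y = not 1 = 0
not y or y = 0 or 1 = 1
y implies y = 1 implies 1 = 1
x implies (y implies y) = i implies 1 = 1
(not y or y) and (x implies (y implies y)) = 1 and 1 = 1
(x implies x) implies ((not y or y) and (x implies (y implies y))) = 1 implies 1 = 1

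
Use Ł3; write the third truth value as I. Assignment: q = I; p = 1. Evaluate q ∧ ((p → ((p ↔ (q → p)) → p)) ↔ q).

q → p = I → 1 = 1  [min(1, 1−½+1)]
p ↔ (q → p) = 1 ↔ 1 = 1
(p ↔ (q → p)) → p = 1 → 1 = 1
p → ((p ↔ (q → p)) → p) = 1 → 1 = 1
(p → ((p ↔ (q → p)) → p)) ↔ q = 1 ↔ I = I
q ∧ ((p → ((p ↔ (q → p)) → p)) ↔ q) = I ∧ I = I

I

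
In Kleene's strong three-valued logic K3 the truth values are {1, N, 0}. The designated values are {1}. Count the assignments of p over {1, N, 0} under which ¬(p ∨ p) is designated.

1

p=1: 0 ·
p=N: N ·
p=0: 1 ✓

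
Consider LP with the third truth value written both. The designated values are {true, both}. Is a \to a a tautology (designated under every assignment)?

Yes

Every assignment of a over {true, both, false} gives a value in {true, both}.
In particular, with a=both: a \to a = both.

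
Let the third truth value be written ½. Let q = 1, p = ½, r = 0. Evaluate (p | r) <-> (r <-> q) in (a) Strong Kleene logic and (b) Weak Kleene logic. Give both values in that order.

½; ½

In Strong Kleene logic: p | r = ½ | 0 = ½
r <-> q = 0 <-> 1 = 0
(p | r) <-> (r <-> q) = ½ <-> 0 = ½
In Weak Kleene logic: p | r = ½ | 0 = ½
r <-> q = 0 <-> 1 = 0
(p | r) <-> (r <-> q) = ½ <-> 0 = ½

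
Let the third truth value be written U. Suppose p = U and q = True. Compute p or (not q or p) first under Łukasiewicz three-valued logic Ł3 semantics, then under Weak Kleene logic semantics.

In Łukasiewicz three-valued logic Ł3: not q = not True = False
not q or p = False or U = U
p or (not q or p) = U or U = U
In Weak Kleene logic: not q = not True = False
not q or p = False or U = U
p or (not q or p) = U or U = U

U; U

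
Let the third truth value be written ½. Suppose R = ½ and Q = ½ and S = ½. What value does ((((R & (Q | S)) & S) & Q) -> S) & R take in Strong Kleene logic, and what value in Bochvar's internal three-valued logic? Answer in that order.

½; ½

In Strong Kleene logic: Q | S = ½ | ½ = ½
R & (Q | S) = ½ & ½ = ½
(R & (Q | S)) & S = ½ & ½ = ½
((R & (Q | S)) & S) & Q = ½ & ½ = ½
(((R & (Q | S)) & S) & Q) -> S = ½ -> ½ = ½  [~½ | ½]
((((R & (Q | S)) & S) & Q) -> S) & R = ½ & ½ = ½
In Bochvar's internal three-valued logic: Q | S = ½ | ½ = ½
R & (Q | S) = ½ & ½ = ½
(R & (Q | S)) & S = ½ & ½ = ½
((R & (Q | S)) & S) & Q = ½ & ½ = ½
(((R & (Q | S)) & S) & Q) -> S = ½ -> ½ = ½
((((R & (Q | S)) & S) & Q) -> S) & R = ½ & ½ = ½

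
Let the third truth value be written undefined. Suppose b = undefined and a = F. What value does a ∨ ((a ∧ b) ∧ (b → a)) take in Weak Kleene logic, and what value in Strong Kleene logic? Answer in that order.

In Weak Kleene logic: a ∧ b = F ∧ undefined = undefined
b → a = undefined → F = undefined  [any arg is the third value ⇒ result is the third value]
(a ∧ b) ∧ (b → a) = undefined ∧ undefined = undefined
a ∨ ((a ∧ b) ∧ (b → a)) = F ∨ undefined = undefined
In Strong Kleene logic: a ∧ b = F ∧ undefined = F
b → a = undefined → F = undefined  [¬undefined ∨ F]
(a ∧ b) ∧ (b → a) = F ∧ undefined = F
a ∨ ((a ∧ b) ∧ (b → a)) = F ∨ F = F
They differ because Weak Kleene logic and Strong Kleene logic treat undefined differently under the binary connectives.

undefined; F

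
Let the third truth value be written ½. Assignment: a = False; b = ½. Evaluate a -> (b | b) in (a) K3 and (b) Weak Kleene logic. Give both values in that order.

True; ½

In K3: b | b = ½ | ½ = ½
a -> (b | b) = False -> ½ = True  [~False | ½]
In Weak Kleene logic: b | b = ½ | ½ = ½
a -> (b | b) = False -> ½ = ½  [any arg is the third value ⇒ result is the third value]
They differ because K3 and Weak Kleene logic treat ½ differently under the binary connectives.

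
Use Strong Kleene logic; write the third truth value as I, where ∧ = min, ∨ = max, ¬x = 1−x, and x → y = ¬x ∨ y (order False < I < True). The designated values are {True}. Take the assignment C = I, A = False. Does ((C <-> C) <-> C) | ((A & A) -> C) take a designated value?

C <-> C = I <-> I = I
(C <-> C) <-> C = I <-> I = I
A & A = False & False = False
(A & A) -> C = False -> I = True  [~False | I]
((C <-> C) <-> C) | ((A & A) -> C) = I | True = True
True ∈ {True}.

Yes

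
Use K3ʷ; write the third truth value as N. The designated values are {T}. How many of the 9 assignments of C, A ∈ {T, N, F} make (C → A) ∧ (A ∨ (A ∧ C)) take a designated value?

2

Designated under: (C=T, A=T); (C=F, A=T).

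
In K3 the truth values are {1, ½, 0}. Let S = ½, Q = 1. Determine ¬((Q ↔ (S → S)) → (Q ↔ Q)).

S → S = ½ → ½ = ½  [¬½ ∨ ½]
Q ↔ (S → S) = 1 ↔ ½ = ½
Q ↔ Q = 1 ↔ 1 = 1
(Q ↔ (S → S)) → (Q ↔ Q) = ½ → 1 = 1
¬((Q ↔ (S → S)) → (Q ↔ Q)) = ¬1 = 0

0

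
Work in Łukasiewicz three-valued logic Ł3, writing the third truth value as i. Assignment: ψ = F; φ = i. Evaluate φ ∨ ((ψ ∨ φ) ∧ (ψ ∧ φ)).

ψ ∨ φ = F ∨ i = i
ψ ∧ φ = F ∧ i = F
(ψ ∨ φ) ∧ (ψ ∧ φ) = i ∧ F = F
φ ∨ ((ψ ∨ φ) ∧ (ψ ∧ φ)) = i ∨ F = i

i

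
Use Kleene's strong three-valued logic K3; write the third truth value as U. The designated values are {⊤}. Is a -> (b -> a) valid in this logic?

No

Countermodel: a=U, b=⊤ gives U, which is not designated.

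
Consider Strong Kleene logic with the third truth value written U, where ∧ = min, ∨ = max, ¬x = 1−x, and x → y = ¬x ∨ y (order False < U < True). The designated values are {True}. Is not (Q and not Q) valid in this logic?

Countermodel: Q=U gives U, which is not designated.

No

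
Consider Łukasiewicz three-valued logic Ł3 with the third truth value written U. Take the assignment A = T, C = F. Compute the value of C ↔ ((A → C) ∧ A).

A → C = T → F = F
(A → C) ∧ A = F ∧ T = F
C ↔ ((A → C) ∧ A) = F ↔ F = T

T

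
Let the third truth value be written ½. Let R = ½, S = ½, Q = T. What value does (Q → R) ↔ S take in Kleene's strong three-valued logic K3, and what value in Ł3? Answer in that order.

In Kleene's strong three-valued logic K3: Q → R = T → ½ = ½  [¬T ∨ ½]
(Q → R) ↔ S = ½ ↔ ½ = ½
In Ł3: Q → R = T → ½ = ½
(Q → R) ↔ S = ½ ↔ ½ = T
They differ because Kleene's strong three-valued logic K3 and Ł3 treat ½ differently under implication.

½; T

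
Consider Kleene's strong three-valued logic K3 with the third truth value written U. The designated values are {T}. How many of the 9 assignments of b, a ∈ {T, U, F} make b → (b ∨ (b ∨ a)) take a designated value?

7

Of the 9 assignments, 7 give a value in {T}.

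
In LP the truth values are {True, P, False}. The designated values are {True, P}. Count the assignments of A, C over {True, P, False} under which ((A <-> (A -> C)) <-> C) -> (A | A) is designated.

Of the 9 assignments, 8 give a value in {True, P}.

8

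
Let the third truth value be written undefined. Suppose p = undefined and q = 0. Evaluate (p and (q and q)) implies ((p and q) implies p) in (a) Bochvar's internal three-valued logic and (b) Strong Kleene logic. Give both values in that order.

In Bochvar's internal three-valued logic: q and q = 0 and 0 = 0
p and (q and q) = undefined and 0 = undefined
p and q = undefined and 0 = undefined
(p and q) implies p = undefined implies undefined = undefined  [any arg is the third value ⇒ result is the third value]
(p and (q and q)) implies ((p and q) implies p) = undefined implies undefined = undefined
In Strong Kleene logic: q and q = 0 and 0 = 0
p and (q and q) = undefined and 0 = 0
p and q = undefined and 0 = 0
(p and q) implies p = 0 implies undefined = 1
(p and (q and q)) implies ((p and q) implies p) = 0 implies 1 = 1
They differ because Bochvar's internal three-valued logic and Strong Kleene logic treat undefined differently under the binary connectives.

undefined; 1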